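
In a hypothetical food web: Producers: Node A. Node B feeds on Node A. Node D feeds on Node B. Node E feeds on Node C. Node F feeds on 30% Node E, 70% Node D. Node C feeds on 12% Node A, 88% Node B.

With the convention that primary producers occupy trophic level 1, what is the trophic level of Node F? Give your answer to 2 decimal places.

Node B: 1 + 1 = 2
Node C: 1 + (0.12×1 + 0.88×2) = 2.88
Node D: 1 + 2 = 3
Node E: 1 + 2.88 = 3.88
Node F: 1 + (0.3×3.88 + 0.7×3) = 4.264

4.26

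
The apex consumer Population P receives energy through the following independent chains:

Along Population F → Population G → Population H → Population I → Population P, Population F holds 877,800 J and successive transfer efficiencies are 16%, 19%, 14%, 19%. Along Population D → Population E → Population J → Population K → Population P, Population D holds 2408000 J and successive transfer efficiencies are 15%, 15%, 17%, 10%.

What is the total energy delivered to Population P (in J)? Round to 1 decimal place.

1630.9 J

Via Population F: 877800 × 0.16 × 0.19 × 0.14 × 0.19 = 709.824192 J
Via Population D: 2408000 × 0.15 × 0.15 × 0.17 × 0.1 = 921.06 J
Total at Population P: 709.824192 + 921.06 = 1630.884192 J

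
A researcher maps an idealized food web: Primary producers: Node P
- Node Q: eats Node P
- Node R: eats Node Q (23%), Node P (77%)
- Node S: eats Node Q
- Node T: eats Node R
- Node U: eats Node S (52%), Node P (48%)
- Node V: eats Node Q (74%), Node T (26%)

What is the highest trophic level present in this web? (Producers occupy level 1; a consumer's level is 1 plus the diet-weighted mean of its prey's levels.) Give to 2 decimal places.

Node Q: 1 + 1 = 2
Node R: 1 + (0.23×2 + 0.77×1) = 2.23
Node S: 1 + 2 = 3
Node T: 1 + 2.23 = 3.23
Node U: 1 + (0.52×3 + 0.48×1) = 3.04
Node V: 1 + (0.74×2 + 0.26×3.23) = 3.3198

3.32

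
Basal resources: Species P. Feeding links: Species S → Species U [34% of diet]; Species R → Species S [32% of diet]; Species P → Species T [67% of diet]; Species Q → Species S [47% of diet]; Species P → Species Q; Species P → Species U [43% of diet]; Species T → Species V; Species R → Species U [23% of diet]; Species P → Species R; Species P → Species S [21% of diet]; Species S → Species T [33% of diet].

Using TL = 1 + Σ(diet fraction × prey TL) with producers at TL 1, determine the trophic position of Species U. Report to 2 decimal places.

Species Q: 1 + 1 = 2
Species R: 1 + 1 = 2
Species S: 1 + (0.21×1 + 0.32×2 + 0.47×2) = 2.79
Species T: 1 + (0.67×1 + 0.33×2.79) = 2.5907
Species U: 1 + (0.43×1 + 0.23×2 + 0.34×2.79) = 2.8386
Species V: 1 + 2.5907 = 3.5907

2.84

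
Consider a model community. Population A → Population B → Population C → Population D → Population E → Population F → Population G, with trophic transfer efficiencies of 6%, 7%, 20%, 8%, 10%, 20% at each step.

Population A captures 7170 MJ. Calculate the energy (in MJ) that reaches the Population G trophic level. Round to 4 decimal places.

0.0096 MJ

Population B: 7170 × 0.06 = 430.2 MJ
Population C: 430.2 × 0.07 = 30.114 MJ
Population D: 30.114 × 0.2 = 6.0228 MJ
Population E: 6.0228 × 0.08 = 0.481824 MJ
Population F: 0.481824 × 0.1 = 0.0481824 MJ
Population G: 0.0481824 × 0.2 = 0.00963648 MJ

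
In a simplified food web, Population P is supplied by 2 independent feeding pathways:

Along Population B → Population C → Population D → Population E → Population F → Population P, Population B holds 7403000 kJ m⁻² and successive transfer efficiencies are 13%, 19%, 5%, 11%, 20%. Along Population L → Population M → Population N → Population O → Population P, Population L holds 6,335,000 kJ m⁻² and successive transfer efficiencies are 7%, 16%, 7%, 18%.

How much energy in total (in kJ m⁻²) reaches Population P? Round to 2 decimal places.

1095.13 kJ m⁻²

Via Population B: 7403000 × 0.13 × 0.19 × 0.05 × 0.11 × 0.2 = 201.13951 kJ m⁻²
Via Population L: 6335000 × 0.07 × 0.16 × 0.07 × 0.18 = 893.9952 kJ m⁻²
Total at Population P: 201.13951 + 893.9952 = 1095.13471 kJ m⁻²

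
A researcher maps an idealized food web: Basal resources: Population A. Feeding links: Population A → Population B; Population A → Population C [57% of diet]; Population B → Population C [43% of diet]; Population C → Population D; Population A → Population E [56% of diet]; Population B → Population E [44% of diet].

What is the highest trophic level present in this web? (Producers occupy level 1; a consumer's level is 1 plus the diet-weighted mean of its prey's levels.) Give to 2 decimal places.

3.43

Population B: 1 + 1 = 2
Population C: 1 + (0.57×1 + 0.43×2) = 2.43
Population D: 1 + 2.43 = 3.43
Population E: 1 + (0.56×1 + 0.44×2) = 2.44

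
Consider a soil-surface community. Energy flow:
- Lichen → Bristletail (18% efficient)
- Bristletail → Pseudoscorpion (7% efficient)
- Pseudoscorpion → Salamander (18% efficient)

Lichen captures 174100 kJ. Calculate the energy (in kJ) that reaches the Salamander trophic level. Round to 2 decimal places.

Bristletail: 174100 × 0.18 = 31338 kJ
Pseudoscorpion: 31338 × 0.07 = 2193.66 kJ
Salamander: 2193.66 × 0.18 = 394.8588 kJ

394.86 kJ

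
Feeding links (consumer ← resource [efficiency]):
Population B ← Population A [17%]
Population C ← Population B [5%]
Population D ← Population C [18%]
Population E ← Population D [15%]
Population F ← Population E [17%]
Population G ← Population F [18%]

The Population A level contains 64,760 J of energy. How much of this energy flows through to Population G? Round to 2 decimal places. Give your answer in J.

0.45 J

Population B: 64760 × 0.17 = 11009.2 J
Population C: 11009.2 × 0.05 = 550.46 J
Population D: 550.46 × 0.18 = 99.0828 J
Population E: 99.0828 × 0.15 = 14.86242 J
Population F: 14.86242 × 0.17 = 2.5266114 J
Population G: 2.5266114 × 0.18 = 0.454790052 J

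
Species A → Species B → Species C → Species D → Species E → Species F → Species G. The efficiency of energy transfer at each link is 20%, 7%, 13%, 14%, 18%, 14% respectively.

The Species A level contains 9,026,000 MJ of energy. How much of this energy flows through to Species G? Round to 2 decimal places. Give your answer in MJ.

57.96 MJ

Species B: 9026000 × 0.2 = 1805200 MJ
Species C: 1805200 × 0.07 = 126364 MJ
Species D: 126364 × 0.13 = 16427.32 MJ
Species E: 16427.32 × 0.14 = 2299.8248 MJ
Species F: 2299.8248 × 0.18 = 413.968464 MJ
Species G: 413.968464 × 0.14 = 57.95558496 MJ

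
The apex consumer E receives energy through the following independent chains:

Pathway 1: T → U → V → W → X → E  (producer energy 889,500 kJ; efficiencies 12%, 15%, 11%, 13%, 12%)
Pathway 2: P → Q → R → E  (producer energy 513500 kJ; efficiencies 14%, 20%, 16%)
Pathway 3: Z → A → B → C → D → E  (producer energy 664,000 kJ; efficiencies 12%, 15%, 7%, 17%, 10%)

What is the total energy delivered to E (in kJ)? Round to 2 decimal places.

2342.18 kJ

Pathway 1: 889500 × 0.12 × 0.15 × 0.11 × 0.13 × 0.12 = 27.474876 kJ
Pathway 2: 513500 × 0.14 × 0.2 × 0.16 = 2300.48 kJ
Pathway 3: 664000 × 0.12 × 0.15 × 0.07 × 0.17 × 0.1 = 14.22288 kJ
Total at E: 27.474876 + 2300.48 + 14.22288 = 2342.177756 kJ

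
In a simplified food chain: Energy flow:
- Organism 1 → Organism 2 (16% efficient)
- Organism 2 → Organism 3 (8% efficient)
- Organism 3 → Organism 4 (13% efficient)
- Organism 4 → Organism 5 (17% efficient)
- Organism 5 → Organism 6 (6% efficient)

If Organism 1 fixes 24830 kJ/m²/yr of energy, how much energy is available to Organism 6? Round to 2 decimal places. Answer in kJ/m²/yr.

Organism 2: 24830 × 0.16 = 3972.8 kJ/m²/yr
Organism 3: 3972.8 × 0.08 = 317.824 kJ/m²/yr
Organism 4: 317.824 × 0.13 = 41.31712 kJ/m²/yr
Organism 5: 41.31712 × 0.17 = 7.0239104 kJ/m²/yr
Organism 6: 7.0239104 × 0.06 = 0.421434624 kJ/m²/yr

0.42 kJ/m²/yr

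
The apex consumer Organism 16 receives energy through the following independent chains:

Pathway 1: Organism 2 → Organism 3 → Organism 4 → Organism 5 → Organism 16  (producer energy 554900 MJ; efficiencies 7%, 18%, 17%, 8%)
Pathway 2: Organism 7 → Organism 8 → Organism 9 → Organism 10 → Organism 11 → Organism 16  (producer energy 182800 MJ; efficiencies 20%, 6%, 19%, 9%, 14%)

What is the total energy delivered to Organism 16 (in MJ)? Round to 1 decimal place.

Pathway 1: 554900 × 0.07 × 0.18 × 0.17 × 0.08 = 95.087664 MJ
Pathway 2: 182800 × 0.2 × 0.06 × 0.19 × 0.09 × 0.14 = 5.2514784 MJ
Total at Organism 16: 95.087664 + 5.2514784 = 100.3391424 MJ

100.3 MJ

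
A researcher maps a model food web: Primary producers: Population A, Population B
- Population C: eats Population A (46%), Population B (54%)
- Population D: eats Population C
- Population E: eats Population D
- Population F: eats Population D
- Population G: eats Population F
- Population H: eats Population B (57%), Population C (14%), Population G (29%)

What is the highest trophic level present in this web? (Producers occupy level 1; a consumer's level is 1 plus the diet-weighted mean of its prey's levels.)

Population C: 1 + (0.46×1 + 0.54×1) = 2
Population D: 1 + 2 = 3
Population E: 1 + 3 = 4
Population F: 1 + 3 = 4
Population G: 1 + 4 = 5
Population H: 1 + (0.57×1 + 0.14×2 + 0.29×5) = 3.3

5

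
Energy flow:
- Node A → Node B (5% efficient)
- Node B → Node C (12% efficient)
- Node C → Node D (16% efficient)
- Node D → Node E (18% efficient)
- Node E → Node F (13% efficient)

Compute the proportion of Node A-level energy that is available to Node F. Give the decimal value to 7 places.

Product of link efficiencies: 0.05 × 0.12 × 0.16 × 0.18 × 0.13 = 0.000022464

0.0000225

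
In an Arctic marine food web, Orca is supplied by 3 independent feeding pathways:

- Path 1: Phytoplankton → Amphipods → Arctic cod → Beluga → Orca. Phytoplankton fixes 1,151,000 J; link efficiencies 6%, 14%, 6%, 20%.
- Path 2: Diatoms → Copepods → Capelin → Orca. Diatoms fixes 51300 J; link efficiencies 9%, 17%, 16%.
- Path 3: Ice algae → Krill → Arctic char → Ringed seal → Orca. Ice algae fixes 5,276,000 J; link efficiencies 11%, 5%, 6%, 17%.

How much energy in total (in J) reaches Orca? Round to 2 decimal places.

537.59 J

Path 1: 1151000 × 0.06 × 0.14 × 0.06 × 0.2 = 116.0208 J
Path 2: 51300 × 0.09 × 0.17 × 0.16 = 125.5824 J
Path 3: 5276000 × 0.11 × 0.05 × 0.06 × 0.17 = 295.9836 J
Total at Orca: 116.0208 + 125.5824 + 295.9836 = 537.5868 J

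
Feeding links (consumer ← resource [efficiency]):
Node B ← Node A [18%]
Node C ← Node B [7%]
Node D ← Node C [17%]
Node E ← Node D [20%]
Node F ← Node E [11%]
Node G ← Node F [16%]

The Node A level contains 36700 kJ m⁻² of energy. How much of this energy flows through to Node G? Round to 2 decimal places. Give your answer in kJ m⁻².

0.28 kJ m⁻²

Node B: 36700 × 0.18 = 6606 kJ m⁻²
Node C: 6606 × 0.07 = 462.42 kJ m⁻²
Node D: 462.42 × 0.17 = 78.6114 kJ m⁻²
Node E: 78.6114 × 0.2 = 15.72228 kJ m⁻²
Node F: 15.72228 × 0.11 = 1.7294508 kJ m⁻²
Node G: 1.7294508 × 0.16 = 0.276712128 kJ m⁻²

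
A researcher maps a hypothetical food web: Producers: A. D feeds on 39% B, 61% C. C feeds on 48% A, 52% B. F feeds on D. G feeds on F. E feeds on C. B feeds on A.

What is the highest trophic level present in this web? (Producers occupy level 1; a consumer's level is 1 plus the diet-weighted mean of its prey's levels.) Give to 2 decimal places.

B: 1 + 1 = 2
C: 1 + (0.48×1 + 0.52×2) = 2.52
D: 1 + (0.39×2 + 0.61×2.52) = 3.3172
E: 1 + 2.52 = 3.52
F: 1 + 3.3172 = 4.3172
G: 1 + 4.3172 = 5.3172

5.32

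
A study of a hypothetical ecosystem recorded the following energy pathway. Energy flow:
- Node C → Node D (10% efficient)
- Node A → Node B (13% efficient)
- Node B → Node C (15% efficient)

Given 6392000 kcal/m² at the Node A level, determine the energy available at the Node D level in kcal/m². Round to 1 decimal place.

Node B: 6392000 × 0.13 = 830960 kcal/m²
Node C: 830960 × 0.15 = 124644 kcal/m²
Node D: 124644 × 0.1 = 12464.4 kcal/m²

12464.4 kcal/m²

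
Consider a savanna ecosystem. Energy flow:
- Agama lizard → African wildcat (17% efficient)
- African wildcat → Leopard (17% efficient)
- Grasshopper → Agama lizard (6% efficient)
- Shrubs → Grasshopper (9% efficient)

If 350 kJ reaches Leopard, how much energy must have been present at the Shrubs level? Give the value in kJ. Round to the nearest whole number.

Cumulative transfer efficiency: 0.09 × 0.06 × 0.17 × 0.17 = 0.00015606
Shrubs energy = 350 / 0.00015606 = 2242727 kJ

2242727 kJ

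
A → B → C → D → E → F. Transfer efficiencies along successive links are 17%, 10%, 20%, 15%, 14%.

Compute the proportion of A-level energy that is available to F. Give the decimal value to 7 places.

Product of link efficiencies: 0.17 × 0.1 × 0.2 × 0.15 × 0.14 = 0.0000714

0.0000714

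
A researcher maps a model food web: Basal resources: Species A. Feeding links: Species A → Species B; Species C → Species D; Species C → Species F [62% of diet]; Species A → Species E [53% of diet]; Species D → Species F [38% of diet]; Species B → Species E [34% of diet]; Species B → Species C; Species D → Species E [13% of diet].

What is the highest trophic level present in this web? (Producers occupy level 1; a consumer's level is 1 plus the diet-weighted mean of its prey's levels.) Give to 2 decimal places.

4.38

Species B: 1 + 1 = 2
Species C: 1 + 2 = 3
Species D: 1 + 3 = 4
Species E: 1 + (0.34×2 + 0.13×4 + 0.53×1) = 2.73
Species F: 1 + (0.62×3 + 0.38×4) = 4.38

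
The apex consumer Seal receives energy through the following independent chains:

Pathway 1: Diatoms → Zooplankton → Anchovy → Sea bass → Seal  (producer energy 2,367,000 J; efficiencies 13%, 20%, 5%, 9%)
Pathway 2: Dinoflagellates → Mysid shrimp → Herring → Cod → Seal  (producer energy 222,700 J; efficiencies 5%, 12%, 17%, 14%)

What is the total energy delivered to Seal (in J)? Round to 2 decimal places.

Pathway 1: 2367000 × 0.13 × 0.2 × 0.05 × 0.09 = 276.939 J
Pathway 2: 222700 × 0.05 × 0.12 × 0.17 × 0.14 = 31.80156 J
Total at Seal: 276.939 + 31.80156 = 308.74056 J

308.74 J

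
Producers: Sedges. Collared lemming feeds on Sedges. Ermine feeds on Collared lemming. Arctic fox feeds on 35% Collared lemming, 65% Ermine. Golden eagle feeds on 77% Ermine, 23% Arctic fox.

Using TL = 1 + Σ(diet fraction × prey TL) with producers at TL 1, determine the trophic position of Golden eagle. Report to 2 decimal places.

4.15

Collared lemming: 1 + 1 = 2
Ermine: 1 + 2 = 3
Arctic fox: 1 + (0.35×2 + 0.65×3) = 3.65
Golden eagle: 1 + (0.77×3 + 0.23×3.65) = 4.1495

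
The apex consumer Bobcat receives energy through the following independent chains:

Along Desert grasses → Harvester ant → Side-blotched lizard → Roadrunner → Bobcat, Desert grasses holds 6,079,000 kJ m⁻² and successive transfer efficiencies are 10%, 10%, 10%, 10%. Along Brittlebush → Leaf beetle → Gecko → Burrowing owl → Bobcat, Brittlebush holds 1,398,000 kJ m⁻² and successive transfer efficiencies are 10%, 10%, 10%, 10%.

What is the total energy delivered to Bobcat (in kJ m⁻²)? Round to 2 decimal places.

Via Desert grasses: 6079000 × 0.1 × 0.1 × 0.1 × 0.1 = 607.9 kJ m⁻²
Via Brittlebush: 1398000 × 0.1 × 0.1 × 0.1 × 0.1 = 139.8 kJ m⁻²
Total at Bobcat: 607.9 + 139.8 = 747.7 kJ m⁻²

747.70 kJ m⁻²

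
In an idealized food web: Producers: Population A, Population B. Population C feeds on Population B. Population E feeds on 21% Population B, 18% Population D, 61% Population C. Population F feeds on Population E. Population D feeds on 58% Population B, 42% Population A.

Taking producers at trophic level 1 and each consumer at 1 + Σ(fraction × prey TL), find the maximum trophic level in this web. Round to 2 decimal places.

3.79

Population C: 1 + 1 = 2
Population D: 1 + (0.58×1 + 0.42×1) = 2
Population E: 1 + (0.21×1 + 0.18×2 + 0.61×2) = 2.79
Population F: 1 + 2.79 = 3.79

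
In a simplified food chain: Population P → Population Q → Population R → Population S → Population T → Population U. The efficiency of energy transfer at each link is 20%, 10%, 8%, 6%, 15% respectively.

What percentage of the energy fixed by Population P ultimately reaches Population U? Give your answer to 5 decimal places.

0.00144%

Product of link efficiencies: 0.2 × 0.1 × 0.08 × 0.06 × 0.15 = 0.0000144
As a percentage: 0.0000144 × 100 = 0.00144%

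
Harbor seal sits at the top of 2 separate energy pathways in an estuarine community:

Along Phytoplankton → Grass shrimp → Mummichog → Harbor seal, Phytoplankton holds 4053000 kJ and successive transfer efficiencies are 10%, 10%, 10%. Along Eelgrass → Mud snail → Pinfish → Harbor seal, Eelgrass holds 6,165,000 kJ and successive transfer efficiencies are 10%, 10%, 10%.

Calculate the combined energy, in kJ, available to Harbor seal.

10218 kJ

Via Phytoplankton: 4053000 × 0.1 × 0.1 × 0.1 = 4053 kJ
Via Eelgrass: 6165000 × 0.1 × 0.1 × 0.1 = 6165 kJ
Total at Harbor seal: 4053 + 6165 = 10218 kJ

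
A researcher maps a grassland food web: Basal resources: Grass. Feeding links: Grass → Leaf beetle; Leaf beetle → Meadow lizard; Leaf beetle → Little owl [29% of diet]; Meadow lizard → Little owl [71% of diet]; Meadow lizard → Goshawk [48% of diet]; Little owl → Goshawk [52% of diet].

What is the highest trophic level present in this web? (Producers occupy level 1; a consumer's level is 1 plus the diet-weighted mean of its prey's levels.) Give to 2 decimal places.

4.37

Leaf beetle: 1 + 1 = 2
Meadow lizard: 1 + 2 = 3
Little owl: 1 + (0.29×2 + 0.71×3) = 3.71
Goshawk: 1 + (0.48×3 + 0.52×3.71) = 4.3692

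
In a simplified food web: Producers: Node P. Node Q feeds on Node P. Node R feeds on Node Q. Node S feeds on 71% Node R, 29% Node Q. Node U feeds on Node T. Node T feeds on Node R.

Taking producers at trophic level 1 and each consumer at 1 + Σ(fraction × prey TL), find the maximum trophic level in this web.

Node Q: 1 + 1 = 2
Node R: 1 + 2 = 3
Node S: 1 + (0.71×3 + 0.29×2) = 3.71
Node T: 1 + 3 = 4
Node U: 1 + 4 = 5

5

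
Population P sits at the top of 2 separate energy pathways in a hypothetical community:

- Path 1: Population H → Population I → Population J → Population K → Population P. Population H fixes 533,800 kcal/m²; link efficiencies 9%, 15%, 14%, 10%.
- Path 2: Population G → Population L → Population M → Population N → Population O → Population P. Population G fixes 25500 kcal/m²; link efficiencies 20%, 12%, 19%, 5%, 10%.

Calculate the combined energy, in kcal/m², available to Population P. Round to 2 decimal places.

101.47 kcal/m²

Path 1: 533800 × 0.09 × 0.15 × 0.14 × 0.1 = 100.8882 kcal/m²
Path 2: 25500 × 0.2 × 0.12 × 0.19 × 0.05 × 0.1 = 0.5814 kcal/m²
Total at Population P: 100.8882 + 0.5814 = 101.4696 kcal/m²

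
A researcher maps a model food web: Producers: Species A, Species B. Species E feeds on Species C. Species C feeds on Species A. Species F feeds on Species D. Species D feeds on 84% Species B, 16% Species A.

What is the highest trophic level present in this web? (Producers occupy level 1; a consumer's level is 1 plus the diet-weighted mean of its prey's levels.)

3

Species C: 1 + 1 = 2
Species D: 1 + (0.84×1 + 0.16×1) = 2
Species E: 1 + 2 = 3
Species F: 1 + 2 = 3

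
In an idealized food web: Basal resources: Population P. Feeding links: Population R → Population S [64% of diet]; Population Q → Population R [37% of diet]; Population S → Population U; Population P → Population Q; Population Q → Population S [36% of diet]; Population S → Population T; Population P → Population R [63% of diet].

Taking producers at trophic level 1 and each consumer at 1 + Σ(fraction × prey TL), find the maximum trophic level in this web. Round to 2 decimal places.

4.24

Population Q: 1 + 1 = 2
Population R: 1 + (0.37×2 + 0.63×1) = 2.37
Population S: 1 + (0.36×2 + 0.64×2.37) = 3.2368
Population T: 1 + 3.2368 = 4.2368
Population U: 1 + 3.2368 = 4.2368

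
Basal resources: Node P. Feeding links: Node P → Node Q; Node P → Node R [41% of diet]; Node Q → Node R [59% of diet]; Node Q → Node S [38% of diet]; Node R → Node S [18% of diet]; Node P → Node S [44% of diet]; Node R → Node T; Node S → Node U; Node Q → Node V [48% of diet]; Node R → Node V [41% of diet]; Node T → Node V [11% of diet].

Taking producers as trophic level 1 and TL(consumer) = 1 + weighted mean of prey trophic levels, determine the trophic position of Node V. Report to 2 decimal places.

Node Q: 1 + 1 = 2
Node R: 1 + (0.41×1 + 0.59×2) = 2.59
Node S: 1 + (0.38×2 + 0.18×2.59 + 0.44×1) = 2.6662
Node T: 1 + 2.59 = 3.59
Node U: 1 + 2.6662 = 3.6662
Node V: 1 + (0.48×2 + 0.41×2.59 + 0.11×3.59) = 3.4168

3.42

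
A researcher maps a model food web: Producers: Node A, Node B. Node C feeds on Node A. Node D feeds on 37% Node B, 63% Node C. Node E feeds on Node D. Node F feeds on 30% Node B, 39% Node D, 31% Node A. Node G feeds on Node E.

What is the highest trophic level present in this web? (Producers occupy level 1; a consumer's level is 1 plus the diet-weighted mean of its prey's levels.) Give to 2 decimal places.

4.63

Node C: 1 + 1 = 2
Node D: 1 + (0.37×1 + 0.63×2) = 2.63
Node E: 1 + 2.63 = 3.63
Node F: 1 + (0.3×1 + 0.39×2.63 + 0.31×1) = 2.6357
Node G: 1 + 3.63 = 4.63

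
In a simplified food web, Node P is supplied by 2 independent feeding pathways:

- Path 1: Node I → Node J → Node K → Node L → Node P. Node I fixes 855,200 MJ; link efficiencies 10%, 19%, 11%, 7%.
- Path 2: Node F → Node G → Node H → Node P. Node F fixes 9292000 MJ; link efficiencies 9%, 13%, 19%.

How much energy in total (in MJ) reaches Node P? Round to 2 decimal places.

20781.23 MJ

Path 1: 855200 × 0.1 × 0.19 × 0.11 × 0.07 = 125.11576 MJ
Path 2: 9292000 × 0.09 × 0.13 × 0.19 = 20656.116 MJ
Total at Node P: 125.11576 + 20656.116 = 20781.23176 MJ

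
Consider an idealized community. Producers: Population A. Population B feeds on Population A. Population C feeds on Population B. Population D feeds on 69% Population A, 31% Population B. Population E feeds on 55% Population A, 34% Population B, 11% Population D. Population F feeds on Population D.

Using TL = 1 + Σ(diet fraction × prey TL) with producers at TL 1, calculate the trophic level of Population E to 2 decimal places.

Population B: 1 + 1 = 2
Population C: 1 + 2 = 3
Population D: 1 + (0.69×1 + 0.31×2) = 2.31
Population E: 1 + (0.55×1 + 0.34×2 + 0.11×2.31) = 2.4841
Population F: 1 + 2.31 = 3.31

2.48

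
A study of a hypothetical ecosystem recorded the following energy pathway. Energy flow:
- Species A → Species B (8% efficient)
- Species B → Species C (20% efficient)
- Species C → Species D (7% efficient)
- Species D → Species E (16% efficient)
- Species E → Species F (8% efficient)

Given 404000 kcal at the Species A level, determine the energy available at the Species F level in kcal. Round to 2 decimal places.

5.79 kcal

Species B: 404000 × 0.08 = 32320 kcal
Species C: 32320 × 0.2 = 6464 kcal
Species D: 6464 × 0.07 = 452.48 kcal
Species E: 452.48 × 0.16 = 72.3968 kcal
Species F: 72.3968 × 0.08 = 5.791744 kcal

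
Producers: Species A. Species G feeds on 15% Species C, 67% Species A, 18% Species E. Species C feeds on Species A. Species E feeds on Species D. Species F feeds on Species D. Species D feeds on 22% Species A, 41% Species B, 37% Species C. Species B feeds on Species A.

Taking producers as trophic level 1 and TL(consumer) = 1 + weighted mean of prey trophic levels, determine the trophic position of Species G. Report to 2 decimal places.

Species B: 1 + 1 = 2
Species C: 1 + 1 = 2
Species D: 1 + (0.22×1 + 0.41×2 + 0.37×2) = 2.78
Species E: 1 + 2.78 = 3.78
Species F: 1 + 2.78 = 3.78
Species G: 1 + (0.15×2 + 0.67×1 + 0.18×3.78) = 2.6504

2.65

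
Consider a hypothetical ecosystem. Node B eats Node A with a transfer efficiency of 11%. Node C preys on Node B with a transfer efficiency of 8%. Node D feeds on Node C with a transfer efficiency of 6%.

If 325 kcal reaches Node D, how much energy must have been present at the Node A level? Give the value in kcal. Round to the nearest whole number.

615530 kcal

Cumulative transfer efficiency: 0.11 × 0.08 × 0.06 = 0.000528
Node A energy = 325 / 0.000528 = 615530 kcal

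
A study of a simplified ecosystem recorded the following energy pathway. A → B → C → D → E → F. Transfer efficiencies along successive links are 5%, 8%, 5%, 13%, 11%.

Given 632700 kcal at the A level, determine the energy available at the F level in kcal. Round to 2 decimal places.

B: 632700 × 0.05 = 31635 kcal
C: 31635 × 0.08 = 2530.8 kcal
D: 2530.8 × 0.05 = 126.54 kcal
E: 126.54 × 0.13 = 16.4502 kcal
F: 16.4502 × 0.11 = 1.809522 kcal

1.81 kcal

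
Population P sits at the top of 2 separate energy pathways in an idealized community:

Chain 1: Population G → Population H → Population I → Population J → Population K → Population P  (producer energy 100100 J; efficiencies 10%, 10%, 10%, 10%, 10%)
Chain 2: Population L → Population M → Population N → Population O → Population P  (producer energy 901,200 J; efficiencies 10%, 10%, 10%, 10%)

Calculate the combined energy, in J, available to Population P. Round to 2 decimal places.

91.12 J

Chain 1: 100100 × 0.1 × 0.1 × 0.1 × 0.1 × 0.1 = 1.001 J
Chain 2: 901200 × 0.1 × 0.1 × 0.1 × 0.1 = 90.12 J
Total at Population P: 1.001 + 90.12 = 91.121 J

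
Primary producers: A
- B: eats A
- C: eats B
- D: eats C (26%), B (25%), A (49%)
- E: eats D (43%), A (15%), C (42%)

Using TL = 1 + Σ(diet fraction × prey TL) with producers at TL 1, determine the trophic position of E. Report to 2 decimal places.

B: 1 + 1 = 2
C: 1 + 2 = 3
D: 1 + (0.26×3 + 0.25×2 + 0.49×1) = 2.77
E: 1 + (0.43×2.77 + 0.15×1 + 0.42×3) = 3.6011

3.60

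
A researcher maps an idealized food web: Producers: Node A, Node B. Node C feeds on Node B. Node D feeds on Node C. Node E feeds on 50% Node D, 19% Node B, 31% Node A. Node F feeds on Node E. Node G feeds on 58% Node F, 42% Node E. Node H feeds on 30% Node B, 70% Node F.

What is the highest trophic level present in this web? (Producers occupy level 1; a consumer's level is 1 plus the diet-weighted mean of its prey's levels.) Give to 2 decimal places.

4.58

Node C: 1 + 1 = 2
Node D: 1 + 2 = 3
Node E: 1 + (0.5×3 + 0.19×1 + 0.31×1) = 3
Node F: 1 + 3 = 4
Node G: 1 + (0.58×4 + 0.42×3) = 4.58
Node H: 1 + (0.3×1 + 0.7×4) = 4.1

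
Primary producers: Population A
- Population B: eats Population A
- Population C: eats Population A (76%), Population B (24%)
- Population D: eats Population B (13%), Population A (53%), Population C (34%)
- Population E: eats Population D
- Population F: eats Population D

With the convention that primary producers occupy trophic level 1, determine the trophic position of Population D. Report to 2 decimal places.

Population B: 1 + 1 = 2
Population C: 1 + (0.76×1 + 0.24×2) = 2.24
Population D: 1 + (0.13×2 + 0.53×1 + 0.34×2.24) = 2.5516
Population E: 1 + 2.5516 = 3.5516
Population F: 1 + 2.5516 = 3.5516

2.55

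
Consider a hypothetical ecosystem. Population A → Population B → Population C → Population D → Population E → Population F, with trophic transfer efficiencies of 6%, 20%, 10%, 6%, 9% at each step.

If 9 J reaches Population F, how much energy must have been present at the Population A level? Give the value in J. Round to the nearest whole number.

Cumulative transfer efficiency: 0.06 × 0.2 × 0.1 × 0.06 × 0.09 = 0.00000648
Population A energy = 9 / 0.00000648 = 1388889 J

1388889 J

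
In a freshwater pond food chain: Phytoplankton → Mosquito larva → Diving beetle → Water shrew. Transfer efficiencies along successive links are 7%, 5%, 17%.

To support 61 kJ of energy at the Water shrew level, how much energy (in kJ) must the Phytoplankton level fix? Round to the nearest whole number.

102521 kJ

Cumulative transfer efficiency: 0.07 × 0.05 × 0.17 = 0.000595
Phytoplankton energy = 61 / 0.000595 = 102521 kJ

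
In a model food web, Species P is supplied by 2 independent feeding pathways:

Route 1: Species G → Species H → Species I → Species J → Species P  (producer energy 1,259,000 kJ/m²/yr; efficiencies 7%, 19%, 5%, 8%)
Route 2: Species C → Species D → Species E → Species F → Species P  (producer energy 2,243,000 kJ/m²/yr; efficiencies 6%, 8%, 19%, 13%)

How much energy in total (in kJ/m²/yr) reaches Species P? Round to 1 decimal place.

332.9 kJ/m²/yr

Route 1: 1259000 × 0.07 × 0.19 × 0.05 × 0.08 = 66.9788 kJ/m²/yr
Route 2: 2243000 × 0.06 × 0.08 × 0.19 × 0.13 = 265.93008 kJ/m²/yr
Total at Species P: 66.9788 + 265.93008 = 332.90888 kJ/m²/yr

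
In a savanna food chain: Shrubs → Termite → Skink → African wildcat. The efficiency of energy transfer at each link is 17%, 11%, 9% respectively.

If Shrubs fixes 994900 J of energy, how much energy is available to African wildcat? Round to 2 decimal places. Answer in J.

Termite: 994900 × 0.17 = 169133 J
Skink: 169133 × 0.11 = 18604.63 J
African wildcat: 18604.63 × 0.09 = 1674.4167 J

1674.42 J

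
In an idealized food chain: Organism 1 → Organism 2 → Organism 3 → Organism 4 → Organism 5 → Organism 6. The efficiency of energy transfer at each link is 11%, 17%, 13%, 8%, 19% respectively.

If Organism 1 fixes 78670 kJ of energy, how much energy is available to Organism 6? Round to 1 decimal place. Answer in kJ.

2.9 kJ

Organism 2: 78670 × 0.11 = 8653.7 kJ
Organism 3: 8653.7 × 0.17 = 1471.129 kJ
Organism 4: 1471.129 × 0.13 = 191.24677 kJ
Organism 5: 191.24677 × 0.08 = 15.2997416 kJ
Organism 6: 15.2997416 × 0.19 = 2.906950904 kJ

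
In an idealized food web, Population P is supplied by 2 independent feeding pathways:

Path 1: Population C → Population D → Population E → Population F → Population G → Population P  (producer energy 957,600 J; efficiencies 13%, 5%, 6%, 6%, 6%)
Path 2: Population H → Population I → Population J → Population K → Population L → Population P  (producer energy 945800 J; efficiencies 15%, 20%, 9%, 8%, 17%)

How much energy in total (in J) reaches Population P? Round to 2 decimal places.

36.07 J

Path 1: 957600 × 0.13 × 0.05 × 0.06 × 0.06 × 0.06 = 1.3444704 J
Path 2: 945800 × 0.15 × 0.2 × 0.09 × 0.08 × 0.17 = 34.729776 J
Total at Population P: 1.3444704 + 34.729776 = 36.0742464 J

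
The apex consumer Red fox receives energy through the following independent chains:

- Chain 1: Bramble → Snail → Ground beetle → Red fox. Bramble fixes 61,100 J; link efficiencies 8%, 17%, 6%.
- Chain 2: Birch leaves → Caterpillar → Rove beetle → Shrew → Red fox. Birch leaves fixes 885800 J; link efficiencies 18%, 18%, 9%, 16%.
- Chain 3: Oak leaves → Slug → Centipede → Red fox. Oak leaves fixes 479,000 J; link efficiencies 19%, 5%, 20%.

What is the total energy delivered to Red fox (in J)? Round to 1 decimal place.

1373.2 J

Chain 1: 61100 × 0.08 × 0.17 × 0.06 = 49.8576 J
Chain 2: 885800 × 0.18 × 0.18 × 0.09 × 0.16 = 413.278848 J
Chain 3: 479000 × 0.19 × 0.05 × 0.2 = 910.1 J
Total at Red fox: 49.8576 + 413.278848 + 910.1 = 1373.236448 J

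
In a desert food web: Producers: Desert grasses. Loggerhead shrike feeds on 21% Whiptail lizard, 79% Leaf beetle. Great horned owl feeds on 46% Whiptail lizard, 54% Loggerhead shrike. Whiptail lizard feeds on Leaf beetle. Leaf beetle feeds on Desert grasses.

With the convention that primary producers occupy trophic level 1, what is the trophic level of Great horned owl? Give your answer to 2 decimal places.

Leaf beetle: 1 + 1 = 2
Whiptail lizard: 1 + 2 = 3
Loggerhead shrike: 1 + (0.21×3 + 0.79×2) = 3.21
Great horned owl: 1 + (0.46×3 + 0.54×3.21) = 4.1134

4.11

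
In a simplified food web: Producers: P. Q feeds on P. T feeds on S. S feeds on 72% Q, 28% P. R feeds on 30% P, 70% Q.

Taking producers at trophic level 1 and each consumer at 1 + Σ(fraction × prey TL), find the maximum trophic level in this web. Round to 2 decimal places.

Q: 1 + 1 = 2
R: 1 + (0.3×1 + 0.7×2) = 2.7
S: 1 + (0.72×2 + 0.28×1) = 2.72
T: 1 + 2.72 = 3.72

3.72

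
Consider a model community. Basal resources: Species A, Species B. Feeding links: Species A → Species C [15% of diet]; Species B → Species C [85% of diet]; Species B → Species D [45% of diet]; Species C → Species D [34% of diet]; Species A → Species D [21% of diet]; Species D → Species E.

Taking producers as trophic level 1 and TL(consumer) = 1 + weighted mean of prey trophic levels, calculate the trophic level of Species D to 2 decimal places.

Species C: 1 + (0.15×1 + 0.85×1) = 2
Species D: 1 + (0.45×1 + 0.34×2 + 0.21×1) = 2.34
Species E: 1 + 2.34 = 3.34

2.34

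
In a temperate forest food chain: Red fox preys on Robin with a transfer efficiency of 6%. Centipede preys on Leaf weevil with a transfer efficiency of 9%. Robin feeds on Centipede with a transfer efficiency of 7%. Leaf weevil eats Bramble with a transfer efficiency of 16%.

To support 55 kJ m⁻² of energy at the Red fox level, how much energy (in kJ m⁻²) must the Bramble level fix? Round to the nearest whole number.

909392 kJ m⁻²

Cumulative transfer efficiency: 0.16 × 0.09 × 0.07 × 0.06 = 0.00006048
Bramble energy = 55 / 0.00006048 = 909392 kJ m⁻²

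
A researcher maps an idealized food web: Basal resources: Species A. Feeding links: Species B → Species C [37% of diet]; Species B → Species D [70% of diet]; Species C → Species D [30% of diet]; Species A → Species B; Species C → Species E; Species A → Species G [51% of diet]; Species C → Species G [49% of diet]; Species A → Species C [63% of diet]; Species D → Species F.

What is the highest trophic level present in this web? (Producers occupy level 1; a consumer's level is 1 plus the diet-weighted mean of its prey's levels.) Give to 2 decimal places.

4.11

Species B: 1 + 1 = 2
Species C: 1 + (0.37×2 + 0.63×1) = 2.37
Species D: 1 + (0.7×2 + 0.3×2.37) = 3.111
Species E: 1 + 2.37 = 3.37
Species F: 1 + 3.111 = 4.111
Species G: 1 + (0.49×2.37 + 0.51×1) = 2.6713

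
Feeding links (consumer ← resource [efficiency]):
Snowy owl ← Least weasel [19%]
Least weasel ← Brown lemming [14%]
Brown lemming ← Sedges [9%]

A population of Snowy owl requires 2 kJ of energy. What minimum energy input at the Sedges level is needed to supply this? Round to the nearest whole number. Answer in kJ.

Cumulative transfer efficiency: 0.09 × 0.14 × 0.19 = 0.002394
Sedges energy = 2 / 0.002394 = 835 kJ

835 kJ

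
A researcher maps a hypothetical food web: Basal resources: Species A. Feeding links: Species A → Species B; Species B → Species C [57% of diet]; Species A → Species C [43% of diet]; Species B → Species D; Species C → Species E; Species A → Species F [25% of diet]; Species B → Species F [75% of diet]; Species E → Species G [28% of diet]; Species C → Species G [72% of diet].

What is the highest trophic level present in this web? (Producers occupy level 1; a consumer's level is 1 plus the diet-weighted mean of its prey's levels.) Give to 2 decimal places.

3.85

Species B: 1 + 1 = 2
Species C: 1 + (0.57×2 + 0.43×1) = 2.57
Species D: 1 + 2 = 3
Species E: 1 + 2.57 = 3.57
Species F: 1 + (0.25×1 + 0.75×2) = 2.75
Species G: 1 + (0.28×3.57 + 0.72×2.57) = 3.85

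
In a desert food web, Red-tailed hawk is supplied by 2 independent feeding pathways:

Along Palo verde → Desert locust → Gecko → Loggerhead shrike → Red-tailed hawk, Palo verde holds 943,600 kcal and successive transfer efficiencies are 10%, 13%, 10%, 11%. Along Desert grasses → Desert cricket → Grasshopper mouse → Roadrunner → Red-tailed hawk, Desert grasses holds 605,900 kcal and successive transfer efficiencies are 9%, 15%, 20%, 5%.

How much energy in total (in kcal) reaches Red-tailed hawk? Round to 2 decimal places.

Via Palo verde: 943600 × 0.1 × 0.13 × 0.1 × 0.11 = 134.9348 kcal
Via Desert grasses: 605900 × 0.09 × 0.15 × 0.2 × 0.05 = 81.7965 kcal
Total at Red-tailed hawk: 134.9348 + 81.7965 = 216.7313 kcal

216.73 kcal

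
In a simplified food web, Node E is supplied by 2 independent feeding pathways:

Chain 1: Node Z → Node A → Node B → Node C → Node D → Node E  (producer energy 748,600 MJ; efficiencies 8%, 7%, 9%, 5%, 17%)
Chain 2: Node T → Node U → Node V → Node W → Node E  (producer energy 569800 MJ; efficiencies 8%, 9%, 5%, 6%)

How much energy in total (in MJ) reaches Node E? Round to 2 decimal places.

Chain 1: 748600 × 0.08 × 0.07 × 0.09 × 0.05 × 0.17 = 3.2070024 MJ
Chain 2: 569800 × 0.08 × 0.09 × 0.05 × 0.06 = 12.30768 MJ
Total at Node E: 3.2070024 + 12.30768 = 15.5146824 MJ

15.51 MJ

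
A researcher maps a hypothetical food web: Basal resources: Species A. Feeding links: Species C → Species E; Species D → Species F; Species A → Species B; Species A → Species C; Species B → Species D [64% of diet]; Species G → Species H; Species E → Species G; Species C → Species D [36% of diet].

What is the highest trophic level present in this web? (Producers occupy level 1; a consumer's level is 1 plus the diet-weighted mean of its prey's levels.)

Species B: 1 + 1 = 2
Species C: 1 + 1 = 2
Species D: 1 + (0.36×2 + 0.64×2) = 3
Species E: 1 + 2 = 3
Species F: 1 + 3 = 4
Species G: 1 + 3 = 4
Species H: 1 + 4 = 5

5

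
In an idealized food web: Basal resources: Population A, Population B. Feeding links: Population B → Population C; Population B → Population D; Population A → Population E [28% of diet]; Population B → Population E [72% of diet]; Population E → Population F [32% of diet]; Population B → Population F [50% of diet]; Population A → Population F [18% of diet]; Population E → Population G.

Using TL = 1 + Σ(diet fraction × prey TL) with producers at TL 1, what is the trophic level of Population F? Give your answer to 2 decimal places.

Population C: 1 + 1 = 2
Population D: 1 + 1 = 2
Population E: 1 + (0.28×1 + 0.72×1) = 2
Population F: 1 + (0.32×2 + 0.5×1 + 0.18×1) = 2.32
Population G: 1 + 2 = 3

2.32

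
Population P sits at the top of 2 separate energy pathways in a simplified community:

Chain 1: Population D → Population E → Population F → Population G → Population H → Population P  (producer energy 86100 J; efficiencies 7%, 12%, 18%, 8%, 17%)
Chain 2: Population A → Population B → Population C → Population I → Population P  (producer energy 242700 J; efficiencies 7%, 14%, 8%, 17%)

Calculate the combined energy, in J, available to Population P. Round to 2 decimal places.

Chain 1: 86100 × 0.07 × 0.12 × 0.18 × 0.08 × 0.17 = 1.77049152 J
Chain 2: 242700 × 0.07 × 0.14 × 0.08 × 0.17 = 32.347056 J
Total at Population P: 1.77049152 + 32.347056 = 34.11754752 J

34.12 J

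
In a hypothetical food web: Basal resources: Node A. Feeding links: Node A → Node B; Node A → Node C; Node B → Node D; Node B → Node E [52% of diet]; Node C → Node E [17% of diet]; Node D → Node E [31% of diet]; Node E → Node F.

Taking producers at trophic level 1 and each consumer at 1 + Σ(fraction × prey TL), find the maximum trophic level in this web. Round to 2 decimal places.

4.31

Node B: 1 + 1 = 2
Node C: 1 + 1 = 2
Node D: 1 + 2 = 3
Node E: 1 + (0.52×2 + 0.17×2 + 0.31×3) = 3.31
Node F: 1 + 3.31 = 4.31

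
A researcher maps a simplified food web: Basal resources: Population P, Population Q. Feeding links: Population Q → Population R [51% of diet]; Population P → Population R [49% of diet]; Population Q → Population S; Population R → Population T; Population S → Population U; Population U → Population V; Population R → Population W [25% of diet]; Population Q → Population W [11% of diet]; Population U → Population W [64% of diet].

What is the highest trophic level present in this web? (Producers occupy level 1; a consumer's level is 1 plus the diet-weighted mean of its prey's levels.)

Population R: 1 + (0.51×1 + 0.49×1) = 2
Population S: 1 + 1 = 2
Population T: 1 + 2 = 3
Population U: 1 + 2 = 3
Population V: 1 + 3 = 4
Population W: 1 + (0.25×2 + 0.11×1 + 0.64×3) = 3.53

4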